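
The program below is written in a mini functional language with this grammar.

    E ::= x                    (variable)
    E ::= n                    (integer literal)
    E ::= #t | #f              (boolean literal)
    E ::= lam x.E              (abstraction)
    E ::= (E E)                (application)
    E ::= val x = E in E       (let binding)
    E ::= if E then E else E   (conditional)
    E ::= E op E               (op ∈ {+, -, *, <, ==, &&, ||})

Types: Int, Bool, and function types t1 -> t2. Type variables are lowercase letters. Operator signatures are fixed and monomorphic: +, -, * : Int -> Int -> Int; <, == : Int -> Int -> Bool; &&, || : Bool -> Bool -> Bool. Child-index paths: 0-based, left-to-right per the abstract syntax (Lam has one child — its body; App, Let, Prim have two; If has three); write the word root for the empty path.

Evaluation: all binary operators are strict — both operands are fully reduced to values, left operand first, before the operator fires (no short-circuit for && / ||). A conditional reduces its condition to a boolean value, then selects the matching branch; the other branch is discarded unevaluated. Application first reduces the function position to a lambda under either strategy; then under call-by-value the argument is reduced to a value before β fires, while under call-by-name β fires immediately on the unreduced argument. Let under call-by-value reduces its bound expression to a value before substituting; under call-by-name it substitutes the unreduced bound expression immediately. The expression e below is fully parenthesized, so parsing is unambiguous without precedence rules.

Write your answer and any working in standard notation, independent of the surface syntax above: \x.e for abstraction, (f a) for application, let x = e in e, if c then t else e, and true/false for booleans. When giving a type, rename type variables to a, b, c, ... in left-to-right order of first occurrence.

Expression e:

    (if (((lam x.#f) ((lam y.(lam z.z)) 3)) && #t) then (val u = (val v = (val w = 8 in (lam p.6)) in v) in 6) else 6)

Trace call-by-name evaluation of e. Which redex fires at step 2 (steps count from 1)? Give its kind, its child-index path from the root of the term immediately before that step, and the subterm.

Answer: delta at 0 : (false && true)

Working:
step 0: (if (((\x.false) ((\y.(\z.z)) 3)) && true) then (let u = (let v = (let w = 8 in (\p.6)) in v) in 6) else 6)
step 1: [beta@0.0] (if (false && true) then (let u = (let v = (let w = 8 in (\p.6)) in v) in 6) else 6)
step 2: [delta@0] (if false then (let u = (let v = (let w = 8 in (\p.6)) in v) in 6) else 6)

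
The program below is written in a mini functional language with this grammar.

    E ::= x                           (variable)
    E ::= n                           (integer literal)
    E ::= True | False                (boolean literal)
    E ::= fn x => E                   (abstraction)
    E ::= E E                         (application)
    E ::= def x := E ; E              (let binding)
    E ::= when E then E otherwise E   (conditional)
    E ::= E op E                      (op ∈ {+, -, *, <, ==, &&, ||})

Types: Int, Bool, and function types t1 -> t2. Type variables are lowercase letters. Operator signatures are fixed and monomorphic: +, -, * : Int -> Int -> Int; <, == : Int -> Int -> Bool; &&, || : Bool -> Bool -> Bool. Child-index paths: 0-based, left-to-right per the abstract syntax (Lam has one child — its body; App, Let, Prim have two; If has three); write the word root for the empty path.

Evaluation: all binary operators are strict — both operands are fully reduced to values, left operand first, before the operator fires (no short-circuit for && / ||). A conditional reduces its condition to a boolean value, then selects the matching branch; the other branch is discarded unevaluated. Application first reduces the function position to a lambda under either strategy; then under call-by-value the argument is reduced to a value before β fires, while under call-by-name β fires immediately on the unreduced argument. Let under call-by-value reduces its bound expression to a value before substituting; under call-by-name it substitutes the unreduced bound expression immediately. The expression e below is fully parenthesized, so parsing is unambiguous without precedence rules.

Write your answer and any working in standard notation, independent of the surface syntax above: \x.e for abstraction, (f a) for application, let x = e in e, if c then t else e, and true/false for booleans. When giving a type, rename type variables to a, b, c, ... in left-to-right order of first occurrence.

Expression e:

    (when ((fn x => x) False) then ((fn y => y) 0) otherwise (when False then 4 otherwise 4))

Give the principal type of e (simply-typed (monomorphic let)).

Working:
x : a
\x._ : a -> a
  unify a -> a ~ Bool -> b
  unify a ~ Bool
  unify Bool ~ b
_ _ : Bool
  unify Bool ~ Bool
y : c
\y._ : c -> c
  unify c -> c ~ Int -> d
  unify c ~ Int
  unify Int ~ d
_ _ : Int
  unify Bool ~ Bool
  unify Int ~ Int
  unify Int ~ Int

Answer: Int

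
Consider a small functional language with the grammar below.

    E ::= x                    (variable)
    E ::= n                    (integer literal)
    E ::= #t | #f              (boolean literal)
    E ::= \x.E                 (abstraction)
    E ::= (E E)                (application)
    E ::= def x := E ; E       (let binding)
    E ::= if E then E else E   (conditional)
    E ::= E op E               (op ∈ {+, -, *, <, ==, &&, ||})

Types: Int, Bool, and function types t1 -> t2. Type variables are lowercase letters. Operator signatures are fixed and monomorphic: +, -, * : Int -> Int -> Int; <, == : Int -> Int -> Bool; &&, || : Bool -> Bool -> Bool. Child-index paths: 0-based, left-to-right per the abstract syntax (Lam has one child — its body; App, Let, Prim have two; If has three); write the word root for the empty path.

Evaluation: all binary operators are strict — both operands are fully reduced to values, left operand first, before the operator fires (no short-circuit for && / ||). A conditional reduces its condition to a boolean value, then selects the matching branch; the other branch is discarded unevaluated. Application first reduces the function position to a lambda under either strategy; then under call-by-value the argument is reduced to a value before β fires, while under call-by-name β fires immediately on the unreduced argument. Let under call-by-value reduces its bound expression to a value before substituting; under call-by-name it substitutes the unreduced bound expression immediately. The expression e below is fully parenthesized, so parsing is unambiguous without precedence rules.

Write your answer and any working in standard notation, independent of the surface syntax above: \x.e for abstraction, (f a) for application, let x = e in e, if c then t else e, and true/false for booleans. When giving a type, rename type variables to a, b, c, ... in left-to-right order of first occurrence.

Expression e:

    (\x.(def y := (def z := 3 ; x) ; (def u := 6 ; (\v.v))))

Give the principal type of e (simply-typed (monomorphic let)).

Answer: a -> b -> b

Working:
let z : Int
x : a
let y : a
let u : Int
v : b
\v._ : b -> b
\x._ : a -> b -> b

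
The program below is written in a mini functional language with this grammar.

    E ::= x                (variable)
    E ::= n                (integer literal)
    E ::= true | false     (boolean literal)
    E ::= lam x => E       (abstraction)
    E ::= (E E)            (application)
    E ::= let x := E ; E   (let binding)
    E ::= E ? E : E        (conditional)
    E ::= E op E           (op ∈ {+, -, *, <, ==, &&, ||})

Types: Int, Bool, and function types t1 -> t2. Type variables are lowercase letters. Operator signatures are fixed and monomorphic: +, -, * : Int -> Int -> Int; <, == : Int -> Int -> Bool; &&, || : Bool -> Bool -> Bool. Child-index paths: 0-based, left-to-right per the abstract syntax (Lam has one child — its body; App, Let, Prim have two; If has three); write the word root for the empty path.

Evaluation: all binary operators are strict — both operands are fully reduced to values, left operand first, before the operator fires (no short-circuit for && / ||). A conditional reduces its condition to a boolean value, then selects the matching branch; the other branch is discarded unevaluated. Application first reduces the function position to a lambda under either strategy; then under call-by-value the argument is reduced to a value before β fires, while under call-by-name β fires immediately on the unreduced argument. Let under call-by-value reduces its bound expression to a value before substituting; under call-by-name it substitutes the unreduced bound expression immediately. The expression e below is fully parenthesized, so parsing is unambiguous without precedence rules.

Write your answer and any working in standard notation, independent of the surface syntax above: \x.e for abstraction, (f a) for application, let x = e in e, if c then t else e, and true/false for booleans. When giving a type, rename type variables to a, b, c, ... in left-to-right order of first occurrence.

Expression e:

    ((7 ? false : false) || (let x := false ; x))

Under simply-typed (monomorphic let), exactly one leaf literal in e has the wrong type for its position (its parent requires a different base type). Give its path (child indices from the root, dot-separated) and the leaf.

Derivation:
  unify Int ~ Bool
  FAIL: mismatch Int ~ Bool

Answer: 0.0 : 7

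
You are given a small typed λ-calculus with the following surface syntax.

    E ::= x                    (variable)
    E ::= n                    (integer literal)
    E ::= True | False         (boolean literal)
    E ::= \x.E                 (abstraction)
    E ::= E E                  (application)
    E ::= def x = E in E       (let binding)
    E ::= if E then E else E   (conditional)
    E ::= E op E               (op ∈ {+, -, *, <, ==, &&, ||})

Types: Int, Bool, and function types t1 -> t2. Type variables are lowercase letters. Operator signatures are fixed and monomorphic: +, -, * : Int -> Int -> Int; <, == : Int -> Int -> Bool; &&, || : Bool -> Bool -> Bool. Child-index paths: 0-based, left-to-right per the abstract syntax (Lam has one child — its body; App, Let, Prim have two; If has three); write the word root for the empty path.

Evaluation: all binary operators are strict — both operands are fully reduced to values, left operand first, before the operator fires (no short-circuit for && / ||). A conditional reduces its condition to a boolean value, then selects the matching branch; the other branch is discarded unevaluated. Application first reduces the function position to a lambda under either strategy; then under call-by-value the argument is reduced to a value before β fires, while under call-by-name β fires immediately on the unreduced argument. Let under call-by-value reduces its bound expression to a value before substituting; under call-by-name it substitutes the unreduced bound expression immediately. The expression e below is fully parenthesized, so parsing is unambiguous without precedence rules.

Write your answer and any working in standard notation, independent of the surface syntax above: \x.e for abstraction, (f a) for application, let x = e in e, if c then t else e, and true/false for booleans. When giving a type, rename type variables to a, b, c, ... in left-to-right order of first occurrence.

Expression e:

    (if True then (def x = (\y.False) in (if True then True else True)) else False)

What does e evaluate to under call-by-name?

Answer: true

Derivation:
step 0: (if true then (let x = (\y.false) in (if true then true else true)) else false)
step 1: [if@root] (let x = (\y.false) in (if true then true else true))
step 2: [let@root] (if true then true else true)
step 3: [if@root] true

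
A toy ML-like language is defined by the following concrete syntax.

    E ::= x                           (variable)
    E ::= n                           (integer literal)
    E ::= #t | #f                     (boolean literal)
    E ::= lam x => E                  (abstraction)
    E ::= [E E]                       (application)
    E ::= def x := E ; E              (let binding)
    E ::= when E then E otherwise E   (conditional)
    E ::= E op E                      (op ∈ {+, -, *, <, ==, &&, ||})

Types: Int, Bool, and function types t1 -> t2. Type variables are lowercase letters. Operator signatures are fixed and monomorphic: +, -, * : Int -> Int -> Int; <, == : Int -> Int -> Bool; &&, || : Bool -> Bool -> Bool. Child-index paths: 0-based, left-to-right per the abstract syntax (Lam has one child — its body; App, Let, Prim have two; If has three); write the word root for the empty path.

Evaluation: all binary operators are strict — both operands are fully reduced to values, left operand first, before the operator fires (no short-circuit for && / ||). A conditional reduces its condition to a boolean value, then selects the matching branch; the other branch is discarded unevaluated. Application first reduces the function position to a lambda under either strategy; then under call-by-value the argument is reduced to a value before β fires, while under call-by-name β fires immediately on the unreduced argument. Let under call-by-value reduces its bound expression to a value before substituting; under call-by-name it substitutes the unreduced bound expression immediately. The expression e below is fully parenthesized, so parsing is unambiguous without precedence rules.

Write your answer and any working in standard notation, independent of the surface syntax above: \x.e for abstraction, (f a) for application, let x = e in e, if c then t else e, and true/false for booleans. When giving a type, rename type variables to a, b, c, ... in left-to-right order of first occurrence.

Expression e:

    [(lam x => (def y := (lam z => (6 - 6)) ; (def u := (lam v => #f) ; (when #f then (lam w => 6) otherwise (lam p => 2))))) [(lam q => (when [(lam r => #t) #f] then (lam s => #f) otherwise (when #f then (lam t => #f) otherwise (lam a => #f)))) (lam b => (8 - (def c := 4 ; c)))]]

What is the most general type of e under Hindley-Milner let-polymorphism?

Working:
  unify Int ~ Int
  unify Int ~ Int
\z._ : b -> Int
let y : forall. b -> Int
\v._ : c -> Bool
let u : forall. c -> Bool
  unify Bool ~ Bool
\w._ : d -> Int
\p._ : e -> Int
  unify d -> Int ~ e -> Int
  unify d ~ e
  unify Int ~ Int
\x._ : a -> e -> Int
\r._ : g -> Bool
  unify g -> Bool ~ Bool -> h
  unify g ~ Bool
  unify Bool ~ h
_ _ : Bool
  unify Bool ~ Bool
\s._ : i -> Bool
  unify Bool ~ Bool
\t._ : j -> Bool
\a._ : k -> Bool
  unify j -> Bool ~ k -> Bool
  unify j ~ k
  unify Bool ~ Bool
  unify i -> Bool ~ k -> Bool
  unify i ~ k
  unify Bool ~ Bool
\q._ : f -> k -> Bool
  unify Int ~ Int
let c : Int
c : Int
  unify Int ~ Int
\b._ : l -> Int
  unify f -> k -> Bool ~ (l -> Int) -> m
  unify f ~ l -> Int
  unify k -> Bool ~ m
_ _ : k -> Bool
  unify a -> e -> Int ~ (k -> Bool) -> n
  unify a ~ k -> Bool
  unify e -> Int ~ n
_ _ : e -> Int

Answer: a -> Int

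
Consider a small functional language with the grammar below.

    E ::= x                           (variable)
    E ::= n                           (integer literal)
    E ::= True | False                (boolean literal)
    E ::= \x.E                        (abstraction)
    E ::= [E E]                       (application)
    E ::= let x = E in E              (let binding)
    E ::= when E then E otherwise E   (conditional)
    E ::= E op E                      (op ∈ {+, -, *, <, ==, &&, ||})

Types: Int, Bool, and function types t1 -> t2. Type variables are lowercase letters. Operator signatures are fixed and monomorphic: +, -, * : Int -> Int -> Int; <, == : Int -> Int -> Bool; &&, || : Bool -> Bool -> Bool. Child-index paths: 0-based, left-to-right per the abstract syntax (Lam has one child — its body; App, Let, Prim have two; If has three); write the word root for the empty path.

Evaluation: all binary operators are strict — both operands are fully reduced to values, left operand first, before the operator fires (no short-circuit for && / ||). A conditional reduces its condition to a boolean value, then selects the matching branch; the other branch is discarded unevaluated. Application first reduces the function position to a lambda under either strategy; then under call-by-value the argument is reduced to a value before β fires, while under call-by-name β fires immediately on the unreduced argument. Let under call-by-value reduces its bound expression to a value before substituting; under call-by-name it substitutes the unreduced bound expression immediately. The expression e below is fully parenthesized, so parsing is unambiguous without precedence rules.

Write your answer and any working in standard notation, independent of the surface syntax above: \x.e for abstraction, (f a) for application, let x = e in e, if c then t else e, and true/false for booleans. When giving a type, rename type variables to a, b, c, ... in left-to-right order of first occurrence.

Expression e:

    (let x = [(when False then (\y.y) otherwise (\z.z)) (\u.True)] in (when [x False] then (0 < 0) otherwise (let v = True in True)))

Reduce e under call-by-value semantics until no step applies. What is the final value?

Answer: false

Derivation:
step 0: (let x = ((if false then (\y.y) else (\z.z)) (\u.true)) in (if (x false) then (0 < 0) else (let v = true in true)))
step 1: [if@0.0] (let x = ((\z.z) (\u.true)) in (if (x false) then (0 < 0) else (let v = true in true)))
step 2: [beta@0] (let x = (\u.true) in (if (x false) then (0 < 0) else (let v = true in true)))
step 3: [let@root] (if ((\u.true) false) then (0 < 0) else (let v = true in true))
step 4: [beta@0] (if true then (0 < 0) else (let v = true in true))
step 5: [if@root] (0 < 0)
step 6: [delta@root] false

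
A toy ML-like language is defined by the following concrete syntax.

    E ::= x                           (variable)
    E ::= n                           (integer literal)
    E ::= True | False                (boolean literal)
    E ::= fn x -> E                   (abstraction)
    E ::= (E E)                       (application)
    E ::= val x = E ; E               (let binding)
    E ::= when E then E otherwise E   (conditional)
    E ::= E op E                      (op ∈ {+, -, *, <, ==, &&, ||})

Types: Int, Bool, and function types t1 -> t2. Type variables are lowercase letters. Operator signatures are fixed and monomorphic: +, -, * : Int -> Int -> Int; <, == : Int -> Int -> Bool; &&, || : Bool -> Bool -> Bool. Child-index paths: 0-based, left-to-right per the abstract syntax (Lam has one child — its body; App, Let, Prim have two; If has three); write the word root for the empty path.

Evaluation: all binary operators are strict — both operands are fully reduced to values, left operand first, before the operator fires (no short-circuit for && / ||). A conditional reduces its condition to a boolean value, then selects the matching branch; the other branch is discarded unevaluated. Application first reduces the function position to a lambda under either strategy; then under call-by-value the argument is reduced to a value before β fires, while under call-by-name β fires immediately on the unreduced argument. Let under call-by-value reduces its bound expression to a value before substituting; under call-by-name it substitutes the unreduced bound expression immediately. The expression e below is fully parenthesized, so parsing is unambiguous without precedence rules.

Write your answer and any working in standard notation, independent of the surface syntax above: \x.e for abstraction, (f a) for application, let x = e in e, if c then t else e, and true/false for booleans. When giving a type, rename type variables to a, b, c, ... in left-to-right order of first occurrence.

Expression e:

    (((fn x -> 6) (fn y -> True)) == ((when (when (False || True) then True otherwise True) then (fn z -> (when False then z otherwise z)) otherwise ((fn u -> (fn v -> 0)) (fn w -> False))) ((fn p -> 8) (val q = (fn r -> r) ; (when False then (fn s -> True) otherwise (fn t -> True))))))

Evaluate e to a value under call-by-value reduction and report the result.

Answer: false

Trace:
step 0: (((\x.6) (\y.true)) == ((if (if (false || true) then true else true) then (\z.(if false then z else z)) else ((\u.(\v.0)) (\w.false))) ((\p.8) (let q = (\r.r) in (if false then (\s.true) else (\t.true))))))
step 1: [beta@0] (6 == ((if (if (false || true) then true else true) then (\z.(if false then z else z)) else ((\u.(\v.0)) (\w.false))) ((\p.8) (let q = (\r.r) in (if false then (\s.true) else (\t.true))))))
step 2: [delta@1.0.0.0] (6 == ((if (if true then true else true) then (\z.(if false then z else z)) else ((\u.(\v.0)) (\w.false))) ((\p.8) (let q = (\r.r) in (if false then (\s.true) else (\t.true))))))
step 3: [if@1.0.0] (6 == ((if true then (\z.(if false then z else z)) else ((\u.(\v.0)) (\w.false))) ((\p.8) (let q = (\r.r) in (if false then (\s.true) else (\t.true))))))
step 4: [if@1.0] (6 == ((\z.(if false then z else z)) ((\p.8) (let q = (\r.r) in (if false then (\s.true) else (\t.true))))))
step 5: [let@1.1.1] (6 == ((\z.(if false then z else z)) ((\p.8) (if false then (\s.true) else (\t.true)))))
step 6: [if@1.1.1] (6 == ((\z.(if false then z else z)) ((\p.8) (\t.true))))
step 7: [beta@1.1] (6 == ((\z.(if false then z else z)) 8))
step 8: [beta@1] (6 == (if false then 8 else 8))
step 9: [if@1] (6 == 8)
step 10: [delta@root] false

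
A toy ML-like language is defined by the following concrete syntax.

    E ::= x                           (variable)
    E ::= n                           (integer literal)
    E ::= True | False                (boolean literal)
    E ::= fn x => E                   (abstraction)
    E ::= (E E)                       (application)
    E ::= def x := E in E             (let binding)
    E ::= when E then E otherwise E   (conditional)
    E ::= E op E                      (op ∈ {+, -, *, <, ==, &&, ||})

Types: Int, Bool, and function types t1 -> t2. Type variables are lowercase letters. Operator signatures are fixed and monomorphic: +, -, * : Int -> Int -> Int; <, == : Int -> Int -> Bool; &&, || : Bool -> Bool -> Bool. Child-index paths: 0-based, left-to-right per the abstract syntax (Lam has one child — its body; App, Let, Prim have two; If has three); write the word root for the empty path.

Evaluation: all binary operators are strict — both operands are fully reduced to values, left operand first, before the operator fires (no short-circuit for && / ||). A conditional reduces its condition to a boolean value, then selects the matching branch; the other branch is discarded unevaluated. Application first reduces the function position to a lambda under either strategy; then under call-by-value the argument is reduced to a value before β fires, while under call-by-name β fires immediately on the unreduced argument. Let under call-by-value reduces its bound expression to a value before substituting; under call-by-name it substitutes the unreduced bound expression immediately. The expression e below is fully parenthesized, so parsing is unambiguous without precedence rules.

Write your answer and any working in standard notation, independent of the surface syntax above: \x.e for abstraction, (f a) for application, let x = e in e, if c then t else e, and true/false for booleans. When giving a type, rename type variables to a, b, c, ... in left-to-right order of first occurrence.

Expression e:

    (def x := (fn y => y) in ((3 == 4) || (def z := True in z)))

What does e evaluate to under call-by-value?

Answer: true

Trace:
step 0: (let x = (\y.y) in ((3 == 4) || (let z = true in z)))
step 1: [let@root] ((3 == 4) || (let z = true in z))
step 2: [delta@0] (false || (let z = true in z))
step 3: [let@1] (false || true)
step 4: [delta@root] true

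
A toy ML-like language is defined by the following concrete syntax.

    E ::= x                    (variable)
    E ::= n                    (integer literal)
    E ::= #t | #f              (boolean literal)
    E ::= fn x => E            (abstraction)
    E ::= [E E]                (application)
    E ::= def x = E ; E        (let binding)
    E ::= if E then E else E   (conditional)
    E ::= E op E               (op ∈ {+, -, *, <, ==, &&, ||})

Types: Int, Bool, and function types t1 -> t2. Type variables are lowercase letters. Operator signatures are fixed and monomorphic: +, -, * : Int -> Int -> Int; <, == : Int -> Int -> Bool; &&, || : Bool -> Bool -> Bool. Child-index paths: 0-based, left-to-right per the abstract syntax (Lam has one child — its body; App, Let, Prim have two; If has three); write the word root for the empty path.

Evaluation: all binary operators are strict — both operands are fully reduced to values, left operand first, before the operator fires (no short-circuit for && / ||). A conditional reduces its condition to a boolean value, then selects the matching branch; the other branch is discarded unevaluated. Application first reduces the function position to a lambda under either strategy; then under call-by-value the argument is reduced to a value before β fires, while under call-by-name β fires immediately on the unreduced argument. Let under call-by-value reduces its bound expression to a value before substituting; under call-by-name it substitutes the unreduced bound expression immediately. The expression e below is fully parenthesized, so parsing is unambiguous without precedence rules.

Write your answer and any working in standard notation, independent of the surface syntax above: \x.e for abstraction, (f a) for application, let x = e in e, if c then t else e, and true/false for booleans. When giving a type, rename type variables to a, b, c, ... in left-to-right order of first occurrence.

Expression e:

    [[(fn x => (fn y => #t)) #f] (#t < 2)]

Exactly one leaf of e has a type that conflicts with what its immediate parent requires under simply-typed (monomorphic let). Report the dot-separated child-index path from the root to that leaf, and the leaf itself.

Answer: 1.0 : true

Working:
\y._ : b -> Bool
\x._ : a -> b -> Bool
  unify a -> b -> Bool ~ Bool -> c
  unify a ~ Bool
  unify b -> Bool ~ c
_ _ : b -> Bool
  unify Bool ~ Int
  FAIL: mismatch Bool ~ Int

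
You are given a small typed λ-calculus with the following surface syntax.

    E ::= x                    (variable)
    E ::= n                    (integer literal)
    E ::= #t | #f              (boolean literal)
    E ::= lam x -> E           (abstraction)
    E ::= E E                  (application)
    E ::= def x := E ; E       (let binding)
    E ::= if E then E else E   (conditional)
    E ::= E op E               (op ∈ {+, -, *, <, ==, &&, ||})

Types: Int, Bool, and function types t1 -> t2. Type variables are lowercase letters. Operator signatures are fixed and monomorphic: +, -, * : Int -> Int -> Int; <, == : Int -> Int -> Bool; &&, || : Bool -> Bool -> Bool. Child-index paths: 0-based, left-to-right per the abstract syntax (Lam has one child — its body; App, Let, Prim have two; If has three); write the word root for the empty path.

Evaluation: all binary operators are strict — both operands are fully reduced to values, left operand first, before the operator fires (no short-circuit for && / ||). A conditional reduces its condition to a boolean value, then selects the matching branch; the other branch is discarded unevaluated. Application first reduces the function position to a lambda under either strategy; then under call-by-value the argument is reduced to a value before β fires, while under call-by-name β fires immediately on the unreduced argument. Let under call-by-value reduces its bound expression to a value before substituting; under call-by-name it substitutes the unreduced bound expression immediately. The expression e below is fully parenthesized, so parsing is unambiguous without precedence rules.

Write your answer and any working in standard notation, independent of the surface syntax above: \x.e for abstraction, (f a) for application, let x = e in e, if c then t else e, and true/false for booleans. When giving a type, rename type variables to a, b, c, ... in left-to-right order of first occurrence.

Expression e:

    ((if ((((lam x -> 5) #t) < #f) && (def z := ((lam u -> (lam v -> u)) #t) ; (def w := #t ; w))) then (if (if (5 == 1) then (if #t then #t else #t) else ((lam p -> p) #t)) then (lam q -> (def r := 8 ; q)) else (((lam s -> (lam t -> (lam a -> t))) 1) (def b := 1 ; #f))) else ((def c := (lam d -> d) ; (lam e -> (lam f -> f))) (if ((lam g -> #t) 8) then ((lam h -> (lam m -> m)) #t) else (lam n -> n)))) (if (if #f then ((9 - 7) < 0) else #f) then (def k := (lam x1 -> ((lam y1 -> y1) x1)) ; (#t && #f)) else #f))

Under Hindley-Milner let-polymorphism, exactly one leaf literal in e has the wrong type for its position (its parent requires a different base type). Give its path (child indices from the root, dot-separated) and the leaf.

Trace:
\x._ : a -> Int
  unify a -> Int ~ Bool -> b
  unify a ~ Bool
  unify Int ~ b
_ _ : Int
  unify Int ~ Int
  unify Bool ~ Int
  FAIL: mismatch Bool ~ Int

Answer: 0.0.0.1 : false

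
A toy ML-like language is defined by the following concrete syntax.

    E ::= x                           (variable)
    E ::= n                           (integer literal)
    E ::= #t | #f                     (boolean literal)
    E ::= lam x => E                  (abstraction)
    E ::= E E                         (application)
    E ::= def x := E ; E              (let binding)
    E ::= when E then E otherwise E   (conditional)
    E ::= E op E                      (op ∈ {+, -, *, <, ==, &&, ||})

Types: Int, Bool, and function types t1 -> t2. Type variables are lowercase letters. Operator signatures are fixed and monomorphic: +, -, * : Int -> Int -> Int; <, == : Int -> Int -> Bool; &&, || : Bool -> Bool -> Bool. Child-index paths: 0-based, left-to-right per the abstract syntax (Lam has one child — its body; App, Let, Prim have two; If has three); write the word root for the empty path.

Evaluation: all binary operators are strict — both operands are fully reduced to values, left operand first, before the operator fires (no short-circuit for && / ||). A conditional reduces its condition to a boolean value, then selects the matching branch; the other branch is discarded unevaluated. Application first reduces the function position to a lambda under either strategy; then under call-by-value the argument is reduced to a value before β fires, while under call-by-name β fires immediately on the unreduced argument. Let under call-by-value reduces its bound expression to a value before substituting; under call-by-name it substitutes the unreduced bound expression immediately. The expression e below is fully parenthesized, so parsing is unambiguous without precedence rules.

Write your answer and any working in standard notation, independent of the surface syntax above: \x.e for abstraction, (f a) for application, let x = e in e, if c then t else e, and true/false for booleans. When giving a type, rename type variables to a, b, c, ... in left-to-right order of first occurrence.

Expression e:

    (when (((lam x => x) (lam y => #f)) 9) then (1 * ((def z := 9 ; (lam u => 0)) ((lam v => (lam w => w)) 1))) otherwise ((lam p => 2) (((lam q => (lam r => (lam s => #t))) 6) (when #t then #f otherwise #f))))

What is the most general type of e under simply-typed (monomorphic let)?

Derivation:
x : a
\x._ : a -> a
\y._ : b -> Bool
  unify a -> a ~ (b -> Bool) -> c
  unify a ~ b -> Bool
  unify b -> Bool ~ c
_ _ : b -> Bool
  unify b -> Bool ~ Int -> d
  unify b ~ Int
  unify Bool ~ d
_ _ : Bool
  unify Bool ~ Bool
  unify Int ~ Int
let z : Int
\u._ : e -> Int
w : g
\w._ : g -> g
\v._ : f -> g -> g
  unify f -> g -> g ~ Int -> h
  unify f ~ Int
  unify g -> g ~ h
_ _ : g -> g
  unify e -> Int ~ (g -> g) -> i
  unify e ~ g -> g
  unify Int ~ i
_ _ : Int
  unify Int ~ Int
\p._ : j -> Int
\s._ : m -> Bool
\r._ : l -> m -> Bool
\q._ : k -> l -> m -> Bool
  unify k -> l -> m -> Bool ~ Int -> n
  unify k ~ Int
  unify l -> m -> Bool ~ n
_ _ : l -> m -> Bool
  unify Bool ~ Bool
  unify Bool ~ Bool
  unify l -> m -> Bool ~ Bool -> o
  unify l ~ Bool
  unify m -> Bool ~ o
_ _ : m -> Bool
  unify j -> Int ~ (m -> Bool) -> p
  unify j ~ m -> Bool
  unify Int ~ p
_ _ : Int
  unify Int ~ Int

Answer: Int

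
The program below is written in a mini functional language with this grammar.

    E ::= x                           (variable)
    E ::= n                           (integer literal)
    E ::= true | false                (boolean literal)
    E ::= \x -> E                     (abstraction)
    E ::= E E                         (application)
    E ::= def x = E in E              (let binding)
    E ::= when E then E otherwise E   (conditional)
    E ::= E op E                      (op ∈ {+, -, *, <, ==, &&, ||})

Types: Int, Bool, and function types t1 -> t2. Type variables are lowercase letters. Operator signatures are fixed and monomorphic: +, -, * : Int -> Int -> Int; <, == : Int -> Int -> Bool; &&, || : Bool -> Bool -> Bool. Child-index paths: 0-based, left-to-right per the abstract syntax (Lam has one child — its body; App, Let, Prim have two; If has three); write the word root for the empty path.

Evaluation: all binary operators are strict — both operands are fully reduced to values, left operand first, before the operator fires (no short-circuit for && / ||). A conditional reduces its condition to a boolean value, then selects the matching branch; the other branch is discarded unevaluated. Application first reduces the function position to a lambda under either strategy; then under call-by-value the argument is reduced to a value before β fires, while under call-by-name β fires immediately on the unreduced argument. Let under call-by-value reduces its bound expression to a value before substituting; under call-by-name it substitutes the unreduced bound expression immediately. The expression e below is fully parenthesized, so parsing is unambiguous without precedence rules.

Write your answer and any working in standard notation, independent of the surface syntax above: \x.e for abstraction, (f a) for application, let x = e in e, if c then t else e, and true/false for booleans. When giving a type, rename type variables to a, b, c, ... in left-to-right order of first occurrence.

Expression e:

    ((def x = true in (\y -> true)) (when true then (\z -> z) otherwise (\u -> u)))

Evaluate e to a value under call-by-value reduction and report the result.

Derivation:
step 0: ((let x = true in (\y.true)) (if true then (\z.z) else (\u.u)))
step 1: [let@0] ((\y.true) (if true then (\z.z) else (\u.u)))
step 2: [if@1] ((\y.true) (\z.z))
step 3: [beta@root] true

Answer: true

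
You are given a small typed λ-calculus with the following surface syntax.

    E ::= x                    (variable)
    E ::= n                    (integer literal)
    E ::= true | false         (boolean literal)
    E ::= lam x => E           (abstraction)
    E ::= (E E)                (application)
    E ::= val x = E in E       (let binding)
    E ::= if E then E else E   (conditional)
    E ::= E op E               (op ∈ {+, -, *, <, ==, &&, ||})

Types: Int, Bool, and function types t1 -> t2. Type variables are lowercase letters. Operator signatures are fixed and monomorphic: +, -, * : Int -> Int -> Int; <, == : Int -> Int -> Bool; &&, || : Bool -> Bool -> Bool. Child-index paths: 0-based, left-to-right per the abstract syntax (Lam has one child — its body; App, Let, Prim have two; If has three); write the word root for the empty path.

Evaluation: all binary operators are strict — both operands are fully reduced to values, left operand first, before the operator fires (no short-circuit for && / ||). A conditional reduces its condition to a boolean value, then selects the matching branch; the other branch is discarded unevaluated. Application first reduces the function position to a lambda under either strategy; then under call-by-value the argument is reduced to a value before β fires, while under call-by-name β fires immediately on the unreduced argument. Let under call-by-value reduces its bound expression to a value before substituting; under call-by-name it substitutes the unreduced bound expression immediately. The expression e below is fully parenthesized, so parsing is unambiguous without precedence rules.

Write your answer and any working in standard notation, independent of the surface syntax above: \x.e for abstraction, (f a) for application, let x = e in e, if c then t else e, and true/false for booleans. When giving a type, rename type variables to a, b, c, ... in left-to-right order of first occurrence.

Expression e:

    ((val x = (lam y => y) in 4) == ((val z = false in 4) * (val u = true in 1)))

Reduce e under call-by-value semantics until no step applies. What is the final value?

Derivation:
step 0: ((let x = (\y.y) in 4) == ((let z = false in 4) * (let u = true in 1)))
step 1: [let@0] (4 == ((let z = false in 4) * (let u = true in 1)))
step 2: [let@1.0] (4 == (4 * (let u = true in 1)))
step 3: [let@1.1] (4 == (4 * 1))
step 4: [delta@1] (4 == 4)
step 5: [delta@root] true

Answer: true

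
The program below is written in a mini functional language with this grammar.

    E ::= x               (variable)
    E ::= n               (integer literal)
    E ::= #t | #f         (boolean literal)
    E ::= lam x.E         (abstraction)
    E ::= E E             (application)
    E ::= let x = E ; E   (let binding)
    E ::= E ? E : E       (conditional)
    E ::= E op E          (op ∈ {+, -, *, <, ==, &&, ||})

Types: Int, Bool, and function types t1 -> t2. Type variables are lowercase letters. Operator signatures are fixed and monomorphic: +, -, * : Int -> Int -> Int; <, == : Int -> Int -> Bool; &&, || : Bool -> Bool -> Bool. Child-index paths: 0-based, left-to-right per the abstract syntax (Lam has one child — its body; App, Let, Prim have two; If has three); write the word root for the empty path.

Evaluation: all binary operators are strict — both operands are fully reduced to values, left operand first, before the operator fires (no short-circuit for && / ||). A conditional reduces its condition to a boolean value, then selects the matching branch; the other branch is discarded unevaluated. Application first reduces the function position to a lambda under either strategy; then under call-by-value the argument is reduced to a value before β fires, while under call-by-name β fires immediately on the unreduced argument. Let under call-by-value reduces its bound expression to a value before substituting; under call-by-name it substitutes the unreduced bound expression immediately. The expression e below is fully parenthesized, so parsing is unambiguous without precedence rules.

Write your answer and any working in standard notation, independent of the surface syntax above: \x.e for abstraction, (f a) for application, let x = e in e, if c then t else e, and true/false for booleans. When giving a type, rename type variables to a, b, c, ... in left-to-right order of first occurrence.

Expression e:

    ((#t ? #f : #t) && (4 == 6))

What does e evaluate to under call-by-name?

Working:
step 0: ((if true then false else true) && (4 == 6))
step 1: [if@0] (false && (4 == 6))
step 2: [delta@1] (false && false)
step 3: [delta@root] false

Answer: false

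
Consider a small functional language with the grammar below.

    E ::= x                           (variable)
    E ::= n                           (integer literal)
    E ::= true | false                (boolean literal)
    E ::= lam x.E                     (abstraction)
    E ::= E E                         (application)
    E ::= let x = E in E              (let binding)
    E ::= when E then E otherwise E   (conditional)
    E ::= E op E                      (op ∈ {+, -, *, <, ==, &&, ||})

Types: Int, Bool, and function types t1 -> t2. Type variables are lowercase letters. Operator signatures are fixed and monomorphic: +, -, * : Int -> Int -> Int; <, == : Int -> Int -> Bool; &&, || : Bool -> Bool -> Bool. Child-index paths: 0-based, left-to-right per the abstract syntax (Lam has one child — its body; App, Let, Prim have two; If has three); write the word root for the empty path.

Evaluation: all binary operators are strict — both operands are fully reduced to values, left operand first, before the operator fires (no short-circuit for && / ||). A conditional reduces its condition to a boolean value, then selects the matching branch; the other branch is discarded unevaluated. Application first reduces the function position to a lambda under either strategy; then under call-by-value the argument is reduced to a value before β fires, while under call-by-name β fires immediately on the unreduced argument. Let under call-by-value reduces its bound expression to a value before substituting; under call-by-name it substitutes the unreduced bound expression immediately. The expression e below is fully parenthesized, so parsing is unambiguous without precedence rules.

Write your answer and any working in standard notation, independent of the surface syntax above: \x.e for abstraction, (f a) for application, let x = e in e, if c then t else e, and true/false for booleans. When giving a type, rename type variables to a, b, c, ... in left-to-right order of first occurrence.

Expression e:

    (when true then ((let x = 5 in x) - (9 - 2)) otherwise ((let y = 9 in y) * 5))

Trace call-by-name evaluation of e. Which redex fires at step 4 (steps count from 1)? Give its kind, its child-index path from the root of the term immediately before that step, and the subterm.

Trace:
step 0: (if true then ((let x = 5 in x) - (9 - 2)) else ((let y = 9 in y) * 5))
step 1: [if@root] ((let x = 5 in x) - (9 - 2))
step 2: [let@0] (5 - (9 - 2))
step 3: [delta@1] (5 - 7)
step 4: [delta@root] -2

Answer: delta at root : (5 - 7)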